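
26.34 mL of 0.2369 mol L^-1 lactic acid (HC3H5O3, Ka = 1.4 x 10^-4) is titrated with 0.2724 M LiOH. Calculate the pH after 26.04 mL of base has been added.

n(acid) = 0.2369 x 0.02634 = 0.006240 mol; n(LiOH) added = 0.2724 x 0.02604 = 0.007093 mol.
Base is in excess by 0.007093 - 0.006240 = 0.0008533 mol in a total volume of 0.05238 L.
[OH^-] = 0.0008533/0.05238 = 0.01629 M, so pOH = 1.79 and pH = 14.00 - 1.79 = 12.21.

12.21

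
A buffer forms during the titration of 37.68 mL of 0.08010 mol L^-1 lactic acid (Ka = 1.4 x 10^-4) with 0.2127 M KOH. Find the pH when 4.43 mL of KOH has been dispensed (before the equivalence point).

Initial n(HC3H5O3) = 0.08010 x 0.03768 = 0.003018 mol.
n(KOH) added = 0.2127 x 0.004430 = 0.0009423 mol, converting that many moles of HC3H5O3 to C3H5O3-.
Remaining n(HC3H5O3) = 0.002076 mol; n(C3H5O3-) = 0.0009423 mol.
By Henderson-Hasselbalch, pH = pKa + log([A^-]/[HA]) = 3.85 + log(0.0009423/0.002076) = 3.85 + (-0.34) = 3.51.

3.51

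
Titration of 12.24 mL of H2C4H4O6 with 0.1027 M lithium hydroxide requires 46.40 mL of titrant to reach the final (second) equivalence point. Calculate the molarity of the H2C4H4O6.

0.195 M

n(LiOH) = 0.1027 x 0.04640 = 0.004765 mol.
At the final (second) equivalence point, 2 mol OH^- react per mol H2C4H4O6, so n(H2C4H4O6) = 0.004765 / 2 = 0.002383 mol.
[H2C4H4O6] = 0.002383 / 0.01224 L = 0.195 M.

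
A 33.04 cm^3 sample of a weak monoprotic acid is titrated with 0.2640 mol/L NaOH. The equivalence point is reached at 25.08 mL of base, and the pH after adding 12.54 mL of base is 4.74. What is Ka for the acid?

1.8 x 10^-5

12.54 mL is half of the equivalence volume, so this is the half-equivalence point where [HA] = [A^-].
At half-equivalence pH = pKa, so pKa = 4.74.
Ka = 10^(-4.74) = 1.8 x 10^-5.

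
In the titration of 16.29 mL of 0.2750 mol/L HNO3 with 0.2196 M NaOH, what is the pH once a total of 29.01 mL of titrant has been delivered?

12.62

n(acid) = 0.2750 x 0.01629 = 0.004480 mol; n(NaOH) added = 0.2196 x 0.02901 = 0.006371 mol.
Base is in excess by 0.006371 - 0.004480 = 0.001891 mol in a total volume of 0.04530 L.
[OH^-] = 0.001891/0.04530 = 0.04174 M, so pOH = 1.38 and pH = 14.00 - 1.38 = 12.62.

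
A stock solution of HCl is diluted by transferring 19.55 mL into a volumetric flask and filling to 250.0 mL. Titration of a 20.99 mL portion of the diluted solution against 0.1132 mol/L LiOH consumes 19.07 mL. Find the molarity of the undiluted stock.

1.32 M

n(LiOH) = 0.1132 x 0.01907 = 0.002159 mol.
n(HCl) in the aliquot = 0.002159 mol.
[diluted HCl] = 0.002159 / 0.02099 = 0.1028 M.
Dilution factor = 250.0/19.55 = 12.79, so [stock] = 0.1028 x 12.79 = 1.32 M.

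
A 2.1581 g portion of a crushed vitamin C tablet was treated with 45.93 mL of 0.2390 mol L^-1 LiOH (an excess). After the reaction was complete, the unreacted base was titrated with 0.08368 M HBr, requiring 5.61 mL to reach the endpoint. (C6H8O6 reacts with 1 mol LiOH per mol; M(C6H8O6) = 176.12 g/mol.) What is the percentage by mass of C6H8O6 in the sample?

85.8%

Total n(LiOH) added = 0.2390 x 0.04593 = 0.01098 mol.
n(HBr) used = 0.08368 x 0.005610 = 0.0004694 mol, which equals the excess n(LiOH).
So n(LiOH) consumed by the sample = 0.01098 - 0.0004694 = 0.01051 mol.
n(C6H8O6) = 0.01051 / 1 = 0.01051 mol.
mass C6H8O6 = 0.01051 x 176.12 = 1.851 g, so %C6H8O6 = 1.851/2.1581 x 100 = 85.8%.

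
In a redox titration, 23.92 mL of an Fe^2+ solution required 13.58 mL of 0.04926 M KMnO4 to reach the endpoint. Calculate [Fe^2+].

n(KMnO4) = 0.04926 x 0.01358 = 0.0006690 mol.
From the balanced equation, 1 mol KMnO4 reacts with 5 mol Fe^2+, so n(Fe^2+) = 0.0006690 x 5/1 = 0.003345 mol.
[Fe^2+] = 0.003345 / 0.02392 L = 0.140 M.

0.140 M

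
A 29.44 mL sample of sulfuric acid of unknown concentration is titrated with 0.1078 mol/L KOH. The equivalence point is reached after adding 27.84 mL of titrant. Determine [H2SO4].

n(KOH) delivered = 0.1078 x 0.02784 = 0.003001 mol.
The reaction is 1 H2SO4 + 2 KOH, so n(H2SO4) = 0.003001 x 1/2 = 0.001501 mol.
[H2SO4] = 0.001501 mol / 0.02944 L = 0.0510 M.

0.0510 M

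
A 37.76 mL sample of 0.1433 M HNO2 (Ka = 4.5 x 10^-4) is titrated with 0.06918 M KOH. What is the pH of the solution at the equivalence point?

n(HNO2) = 0.1433 x 0.03776 = 0.005411 mol; V(KOH) at equivalence = 0.005411/0.06918 = 0.07822 L.
At equivalence all the acid is converted to NO2-; total volume = 0.03776 + 0.07822 = 0.1160 L, so [NO2-] = 0.005411/0.1160 = 0.04666 M.
Kb = Kw/Ka = 1.0e-14 / 4.5 x 10^-4 = 2.22e-11.
[OH^-] = sqrt(Kb x [NO2-]) = sqrt(2.22e-11 x 0.04666) = 1.02e-6 M.
pOH = 5.99, so pH = 14.00 - 5.99 = 8.01.

8.01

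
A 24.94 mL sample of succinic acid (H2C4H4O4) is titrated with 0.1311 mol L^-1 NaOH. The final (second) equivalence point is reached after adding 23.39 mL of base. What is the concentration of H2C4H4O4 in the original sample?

n(NaOH) = 0.1311 x 0.02339 = 0.003066 mol.
At the final (second) equivalence point, 2 mol OH^- react per mol H2C4H4O4, so n(H2C4H4O4) = 0.003066 / 2 = 0.001533 mol.
[H2C4H4O4] = 0.001533 / 0.02494 L = 0.0615 M.

0.0615 M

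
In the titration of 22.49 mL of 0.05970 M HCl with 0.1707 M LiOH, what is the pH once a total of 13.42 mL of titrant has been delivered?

12.42

n(acid) = 0.05970 x 0.02249 = 0.001343 mol; n(LiOH) added = 0.1707 x 0.01342 = 0.002291 mol.
Base is in excess by 0.002291 - 0.001343 = 0.0009481 mol in a total volume of 0.03591 L.
[OH^-] = 0.0009481/0.03591 = 0.02640 M, so pOH = 1.58 and pH = 14.00 - 1.58 = 12.42.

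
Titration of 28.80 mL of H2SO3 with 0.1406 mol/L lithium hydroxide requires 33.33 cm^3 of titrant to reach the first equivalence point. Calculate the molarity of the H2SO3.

n(LiOH) = 0.1406 x 0.03333 = 0.004686 mol.
At the first equivalence point, 1 mol OH^- react per mol H2SO3, so n(H2SO3) = 0.004686 / 1 = 0.004686 mol.
[H2SO3] = 0.004686 / 0.02880 L = 0.163 M.

0.163 M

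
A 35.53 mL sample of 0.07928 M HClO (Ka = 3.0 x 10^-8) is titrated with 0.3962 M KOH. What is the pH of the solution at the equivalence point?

n(HClO) = 0.07928 x 0.03553 = 0.002817 mol; V(KOH) at equivalence = 0.002817/0.3962 = 0.007110 L.
At equivalence all the acid is converted to ClO-; total volume = 0.03553 + 0.007110 = 0.04264 L, so [ClO-] = 0.002817/0.04264 = 0.06606 M.
Kb = Kw/Ka = 1.0e-14 / 3.0 x 10^-8 = 3.33e-7.
[OH^-] = sqrt(Kb x [ClO-]) = sqrt(3.33e-7 x 0.06606) = 0.000148 M.
pOH = 3.83, so pH = 14.00 - 3.83 = 10.17.

10.17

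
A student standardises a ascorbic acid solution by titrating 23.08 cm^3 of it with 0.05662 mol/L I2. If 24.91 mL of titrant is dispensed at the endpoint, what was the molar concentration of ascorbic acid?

n(I2) = 0.05662 x 0.02491 = 0.001410 mol.
From the balanced equation, 1 mol I2 reacts with 1 mol ascorbic acid, so n(ascorbic acid) = 0.001410 x 1/1 = 0.001410 mol.
[ascorbic acid] = 0.001410 / 0.02308 L = 0.0611 M.

0.0611 M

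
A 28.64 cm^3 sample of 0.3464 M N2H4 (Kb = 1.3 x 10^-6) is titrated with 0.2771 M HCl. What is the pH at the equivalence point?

n(N2H4) = 0.3464 x 0.02864 = 0.009921 mol; V(HCl) at equivalence = 0.009921/0.2771 = 0.03580 L.
At equivalence the base is fully converted to N2H5+; total volume = 0.06444 L, so [N2H5+] = 0.009921/0.06444 = 0.1539 M.
Ka(N2H5+) = Kw/Kb = 1.0e-14 / 1.3 x 10^-6 = 7.69e-9.
[H^+] = sqrt(Ka x [N2H5+]) = sqrt(7.69e-9 x 0.1539) = 3.44e-5 M.
pH = -log(3.44e-5) = 4.46.

4.46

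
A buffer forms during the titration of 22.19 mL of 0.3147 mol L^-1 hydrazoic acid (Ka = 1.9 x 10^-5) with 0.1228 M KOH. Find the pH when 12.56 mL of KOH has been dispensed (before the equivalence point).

Initial n(HN3) = 0.3147 x 0.02219 = 0.006983 mol.
n(KOH) added = 0.1228 x 0.01256 = 0.001542 mol, converting that many moles of HN3 to N3-.
Remaining n(HN3) = 0.005441 mol; n(N3-) = 0.001542 mol.
By Henderson-Hasselbalch, pH = pKa + log([A^-]/[HA]) = 4.72 + log(0.001542/0.005441) = 4.72 + (-0.55) = 4.17.

4.17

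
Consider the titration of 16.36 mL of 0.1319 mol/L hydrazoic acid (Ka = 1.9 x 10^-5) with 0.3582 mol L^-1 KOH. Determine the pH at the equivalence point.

n(HN3) = 0.1319 x 0.01636 = 0.002158 mol; V(KOH) at equivalence = 0.002158/0.3582 = 0.006024 L.
At equivalence all the acid is converted to N3-; total volume = 0.01636 + 0.006024 = 0.02238 L, so [N3-] = 0.002158/0.02238 = 0.09640 M.
Kb = Kw/Ka = 1.0e-14 / 1.9 x 10^-5 = 5.26e-10.
[OH^-] = sqrt(Kb x [N3-]) = sqrt(5.26e-10 x 0.09640) = 7.12e-6 M.
pOH = 5.15, so pH = 14.00 - 5.15 = 8.85.

8.85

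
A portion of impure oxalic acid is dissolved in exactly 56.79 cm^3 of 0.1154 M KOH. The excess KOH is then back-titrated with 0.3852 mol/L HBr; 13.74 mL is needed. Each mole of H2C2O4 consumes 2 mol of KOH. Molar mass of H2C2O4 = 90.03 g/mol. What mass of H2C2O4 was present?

0.0568 g

Total n(KOH) added = 0.1154 x 0.05679 = 0.006554 mol.
n(HBr) used = 0.3852 x 0.01374 = 0.005293 mol, which equals the excess n(KOH).
So n(KOH) consumed by the sample = 0.006554 - 0.005293 = 0.001261 mol.
n(H2C2O4) = 0.001261 / 2 = 0.0006305 mol.
mass = 0.0006305 mol x 90.03 g/mol = 0.0568 g.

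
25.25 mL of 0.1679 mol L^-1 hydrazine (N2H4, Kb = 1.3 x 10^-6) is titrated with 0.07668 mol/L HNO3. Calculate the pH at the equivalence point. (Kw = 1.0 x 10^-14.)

n(N2H4) = 0.1679 x 0.02525 = 0.004239 mol; V(HNO3) at equivalence = 0.004239/0.07668 = 0.05529 L.
At equivalence the base is fully converted to N2H5+; total volume = 0.08054 L, so [N2H5+] = 0.004239/0.08054 = 0.05264 M.
Ka(N2H5+) = Kw/Kb = 1.0e-14 / 1.3 x 10^-6 = 7.69e-9.
[H^+] = sqrt(Ka x [N2H5+]) = sqrt(7.69e-9 x 0.05264) = 2.01e-5 M.
pH = -log(2.01e-5) = 4.70.

4.70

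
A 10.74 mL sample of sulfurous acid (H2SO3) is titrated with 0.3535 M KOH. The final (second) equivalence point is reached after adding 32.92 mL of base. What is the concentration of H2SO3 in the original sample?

0.542 M

n(KOH) = 0.3535 x 0.03292 = 0.01164 mol.
At the final (second) equivalence point, 2 mol OH^- react per mol H2SO3, so n(H2SO3) = 0.01164 / 2 = 0.005819 mol.
[H2SO3] = 0.005819 / 0.01074 L = 0.542 M.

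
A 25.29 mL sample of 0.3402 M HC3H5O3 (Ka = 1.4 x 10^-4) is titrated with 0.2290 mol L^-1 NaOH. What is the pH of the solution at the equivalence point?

n(HC3H5O3) = 0.3402 x 0.02529 = 0.008604 mol; V(NaOH) at equivalence = 0.008604/0.2290 = 0.03757 L.
At equivalence all the acid is converted to C3H5O3-; total volume = 0.02529 + 0.03757 = 0.06286 L, so [C3H5O3-] = 0.008604/0.06286 = 0.1369 M.
Kb = Kw/Ka = 1.0e-14 / 1.4 x 10^-4 = 7.14e-11.
[OH^-] = sqrt(Kb x [C3H5O3-]) = sqrt(7.14e-11 x 0.1369) = 3.13e-6 M.
pOH = 5.50, so pH = 14.00 - 5.50 = 8.50.

8.50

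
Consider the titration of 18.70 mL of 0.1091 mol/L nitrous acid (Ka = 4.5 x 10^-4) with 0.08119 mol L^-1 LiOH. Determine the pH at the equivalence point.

n(HNO2) = 0.1091 x 0.01870 = 0.002040 mol; V(LiOH) at equivalence = 0.002040/0.08119 = 0.02513 L.
At equivalence all the acid is converted to NO2-; total volume = 0.01870 + 0.02513 = 0.04383 L, so [NO2-] = 0.002040/0.04383 = 0.04655 M.
Kb = Kw/Ka = 1.0e-14 / 4.5 x 10^-4 = 2.22e-11.
[OH^-] = sqrt(Kb x [NO2-]) = sqrt(2.22e-11 x 0.04655) = 1.02e-6 M.
pOH = 5.99, so pH = 14.00 - 5.99 = 8.01.

8.01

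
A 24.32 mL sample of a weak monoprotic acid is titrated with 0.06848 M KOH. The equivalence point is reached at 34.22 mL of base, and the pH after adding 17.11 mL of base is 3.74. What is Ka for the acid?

17.11 mL is half of the equivalence volume, so this is the half-equivalence point where [HA] = [A^-].
At half-equivalence pH = pKa, so pKa = 3.74.
Ka = 10^(-3.74) = 1.8 x 10^-4.

1.8 x 10^-4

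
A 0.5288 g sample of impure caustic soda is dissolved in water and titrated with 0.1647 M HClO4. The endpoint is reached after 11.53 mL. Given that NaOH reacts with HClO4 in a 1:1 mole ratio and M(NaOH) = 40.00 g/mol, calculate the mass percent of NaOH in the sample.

n(HClO4) = 0.1647 x 0.01153 = 0.001899 mol.
n(NaOH) = 0.001899 / 1 = 0.001899 mol.
mass of NaOH = 0.001899 x 40.00 = 0.07596 g.
% purity = 0.07596 / 0.5288 x 100 = 14.4%.

14.4%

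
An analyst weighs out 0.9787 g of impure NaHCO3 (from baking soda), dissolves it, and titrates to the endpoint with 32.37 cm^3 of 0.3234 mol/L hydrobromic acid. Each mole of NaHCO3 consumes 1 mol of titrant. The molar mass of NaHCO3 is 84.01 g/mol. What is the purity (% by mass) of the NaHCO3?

n(HBr) = 0.3234 x 0.03237 = 0.01047 mol.
n(NaHCO3) = 0.01047 / 1 = 0.01047 mol.
mass of NaHCO3 = 0.01047 x 84.01 = 0.8795 g.
% purity = 0.8795 / 0.9787 x 100 = 89.9%.

89.9%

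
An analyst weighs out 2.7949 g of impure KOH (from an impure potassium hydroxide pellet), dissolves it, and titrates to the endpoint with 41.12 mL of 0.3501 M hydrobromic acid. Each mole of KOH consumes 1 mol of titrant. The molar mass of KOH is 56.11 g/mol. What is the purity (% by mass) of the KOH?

28.9%

n(HBr) = 0.3501 x 0.04112 = 0.01440 mol.
n(KOH) = 0.01440 / 1 = 0.01440 mol.
mass of KOH = 0.01440 x 56.11 = 0.8078 g.
% purity = 0.8078 / 2.7949 x 100 = 28.9%.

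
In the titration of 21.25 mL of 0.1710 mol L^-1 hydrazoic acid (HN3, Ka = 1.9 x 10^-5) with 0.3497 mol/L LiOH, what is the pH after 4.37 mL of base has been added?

4.58

Initial n(HN3) = 0.1710 x 0.02125 = 0.003634 mol.
n(LiOH) added = 0.3497 x 0.004370 = 0.001528 mol, converting that many moles of HN3 to N3-.
Remaining n(HN3) = 0.002106 mol; n(N3-) = 0.001528 mol.
By Henderson-Hasselbalch, pH = pKa + log([A^-]/[HA]) = 4.72 + log(0.001528/0.002106) = 4.72 + (-0.14) = 4.58.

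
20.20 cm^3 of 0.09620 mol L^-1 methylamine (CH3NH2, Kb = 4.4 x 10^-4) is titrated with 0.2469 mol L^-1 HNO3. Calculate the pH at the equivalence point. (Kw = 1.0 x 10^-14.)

5.90

n(CH3NH2) = 0.09620 x 0.02020 = 0.001943 mol; V(HNO3) at equivalence = 0.001943/0.2469 = 0.007871 L.
At equivalence the base is fully converted to CH3NH3+; total volume = 0.02807 L, so [CH3NH3+] = 0.001943/0.02807 = 0.06923 M.
Ka(CH3NH3+) = Kw/Kb = 1.0e-14 / 4.4 x 10^-4 = 2.27e-11.
[H^+] = sqrt(Ka x [CH3NH3+]) = sqrt(2.27e-11 x 0.06923) = 1.25e-6 M.
pH = -log(1.25e-6) = 5.90.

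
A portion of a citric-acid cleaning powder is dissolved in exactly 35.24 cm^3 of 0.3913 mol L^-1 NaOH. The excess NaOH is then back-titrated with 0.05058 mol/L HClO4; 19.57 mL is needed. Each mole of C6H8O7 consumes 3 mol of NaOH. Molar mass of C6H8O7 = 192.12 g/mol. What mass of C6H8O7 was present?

Total n(NaOH) added = 0.3913 x 0.03524 = 0.01379 mol.
n(HClO4) used = 0.05058 x 0.01957 = 0.0009899 mol, which equals the excess n(NaOH).
So n(NaOH) consumed by the sample = 0.01379 - 0.0009899 = 0.01280 mol.
n(C6H8O7) = 0.01280 / 3 = 0.004267 mol.
mass = 0.004267 mol x 192.12 g/mol = 0.820 g.

0.820 g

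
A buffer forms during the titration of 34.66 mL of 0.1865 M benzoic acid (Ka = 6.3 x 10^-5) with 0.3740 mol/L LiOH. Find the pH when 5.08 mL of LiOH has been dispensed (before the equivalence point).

3.82

Initial n(C6H5COOH) = 0.1865 x 0.03466 = 0.006464 mol.
n(LiOH) added = 0.3740 x 0.005080 = 0.001900 mol, converting that many moles of C6H5COOH to C6H5COO-.
Remaining n(C6H5COOH) = 0.004564 mol; n(C6H5COO-) = 0.001900 mol.
By Henderson-Hasselbalch, pH = pKa + log([A^-]/[HA]) = 4.20 + log(0.001900/0.004564) = 4.20 + (-0.38) = 3.82.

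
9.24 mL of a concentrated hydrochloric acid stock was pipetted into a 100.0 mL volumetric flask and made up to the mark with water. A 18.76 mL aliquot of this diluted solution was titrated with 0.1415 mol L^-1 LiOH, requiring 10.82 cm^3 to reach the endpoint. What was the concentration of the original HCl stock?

0.883 M

n(LiOH) = 0.1415 x 0.01082 = 0.001531 mol.
n(HCl) in the aliquot = 0.001531 mol.
[diluted HCl] = 0.001531 / 0.01876 = 0.08161 M.
Dilution factor = 100.0/9.240 = 10.82, so [stock] = 0.08161 x 10.82 = 0.883 M.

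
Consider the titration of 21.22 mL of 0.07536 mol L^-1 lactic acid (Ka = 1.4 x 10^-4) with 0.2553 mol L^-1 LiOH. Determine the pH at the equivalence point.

n(HC3H5O3) = 0.07536 x 0.02122 = 0.001599 mol; V(LiOH) at equivalence = 0.001599/0.2553 = 0.006264 L.
At equivalence all the acid is converted to C3H5O3-; total volume = 0.02122 + 0.006264 = 0.02748 L, so [C3H5O3-] = 0.001599/0.02748 = 0.05818 M.
Kb = Kw/Ka = 1.0e-14 / 1.4 x 10^-4 = 7.14e-11.
[OH^-] = sqrt(Kb x [C3H5O3-]) = sqrt(7.14e-11 x 0.05818) = 2.04e-6 M.
pOH = 5.69, so pH = 14.00 - 5.69 = 8.31.

8.31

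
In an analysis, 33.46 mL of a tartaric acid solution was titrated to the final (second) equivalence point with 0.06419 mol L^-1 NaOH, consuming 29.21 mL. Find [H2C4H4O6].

n(NaOH) = 0.06419 x 0.02921 = 0.001875 mol.
At the final (second) equivalence point, 2 mol OH^- react per mol H2C4H4O6, so n(H2C4H4O6) = 0.001875 / 2 = 0.0009375 mol.
[H2C4H4O6] = 0.0009375 / 0.03346 L = 0.0280 M.

0.0280 M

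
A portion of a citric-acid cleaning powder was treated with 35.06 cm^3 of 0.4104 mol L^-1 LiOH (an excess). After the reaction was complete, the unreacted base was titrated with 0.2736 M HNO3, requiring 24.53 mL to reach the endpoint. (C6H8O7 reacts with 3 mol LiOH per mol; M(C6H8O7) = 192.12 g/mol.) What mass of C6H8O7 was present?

0.492 g

Total n(LiOH) added = 0.4104 x 0.03506 = 0.01439 mol.
n(HNO3) used = 0.2736 x 0.02453 = 0.006711 mol, which equals the excess n(LiOH).
So n(LiOH) consumed by the sample = 0.01439 - 0.006711 = 0.007677 mol.
n(C6H8O7) = 0.007677 / 3 = 0.002559 mol.
mass = 0.002559 mol x 192.12 g/mol = 0.492 g.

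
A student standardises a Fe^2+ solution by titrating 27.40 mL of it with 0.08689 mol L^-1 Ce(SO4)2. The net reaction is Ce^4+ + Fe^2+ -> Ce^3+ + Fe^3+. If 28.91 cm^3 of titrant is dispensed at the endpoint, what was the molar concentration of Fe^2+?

n(Ce(SO4)2) = 0.08689 x 0.02891 = 0.002512 mol.
From the balanced equation, 1 mol Ce(SO4)2 reacts with 1 mol Fe^2+, so n(Fe^2+) = 0.002512 x 1/1 = 0.002512 mol.
[Fe^2+] = 0.002512 / 0.02740 L = 0.0917 M.

0.0917 M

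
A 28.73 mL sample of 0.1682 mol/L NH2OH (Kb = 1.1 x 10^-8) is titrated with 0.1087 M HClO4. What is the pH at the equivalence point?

n(NH2OH) = 0.1682 x 0.02873 = 0.004832 mol; V(HClO4) at equivalence = 0.004832/0.1087 = 0.04446 L.
At equivalence the base is fully converted to NH3OH+; total volume = 0.07319 L, so [NH3OH+] = 0.004832/0.07319 = 0.06603 M.
Ka(NH3OH+) = Kw/Kb = 1.0e-14 / 1.1 x 10^-8 = 9.09e-7.
[H^+] = sqrt(Ka x [NH3OH+]) = sqrt(9.09e-7 x 0.06603) = 0.000245 M.
pH = -log(0.000245) = 3.61.

3.61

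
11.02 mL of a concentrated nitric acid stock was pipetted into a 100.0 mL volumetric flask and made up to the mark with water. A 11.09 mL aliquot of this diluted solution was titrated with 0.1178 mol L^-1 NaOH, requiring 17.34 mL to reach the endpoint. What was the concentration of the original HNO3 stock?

1.67 M

n(NaOH) = 0.1178 x 0.01734 = 0.002043 mol.
n(HNO3) in the aliquot = 0.002043 mol.
[diluted HNO3] = 0.002043 / 0.01109 = 0.1842 M.
Dilution factor = 100.0/11.02 = 9.074, so [stock] = 0.1842 x 9.074 = 1.67 M.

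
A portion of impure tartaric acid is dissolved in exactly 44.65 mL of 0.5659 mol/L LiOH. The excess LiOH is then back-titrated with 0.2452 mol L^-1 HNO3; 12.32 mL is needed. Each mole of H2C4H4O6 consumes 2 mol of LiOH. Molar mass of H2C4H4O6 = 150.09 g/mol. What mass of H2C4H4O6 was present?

1.67 g

Total n(LiOH) added = 0.5659 x 0.04465 = 0.02527 mol.
n(HNO3) used = 0.2452 x 0.01232 = 0.003021 mol, which equals the excess n(LiOH).
So n(LiOH) consumed by the sample = 0.02527 - 0.003021 = 0.02225 mol.
n(H2C4H4O6) = 0.02225 / 2 = 0.01112 mol.
mass = 0.01112 mol x 150.09 g/mol = 1.67 g.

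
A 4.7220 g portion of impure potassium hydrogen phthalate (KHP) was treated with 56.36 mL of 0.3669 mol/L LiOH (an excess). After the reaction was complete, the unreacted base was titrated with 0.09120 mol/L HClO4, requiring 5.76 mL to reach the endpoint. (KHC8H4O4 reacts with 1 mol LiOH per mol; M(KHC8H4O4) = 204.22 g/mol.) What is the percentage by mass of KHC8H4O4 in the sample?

87.2%

Total n(LiOH) added = 0.3669 x 0.05636 = 0.02068 mol.
n(HClO4) used = 0.09120 x 0.005760 = 0.0005253 mol, which equals the excess n(LiOH).
So n(LiOH) consumed by the sample = 0.02068 - 0.0005253 = 0.02015 mol.
n(KHC8H4O4) = 0.02015 / 1 = 0.02015 mol.
mass KHC8H4O4 = 0.02015 x 204.22 = 4.116 g, so %KHC8H4O4 = 4.116/4.7220 x 100 = 87.2%.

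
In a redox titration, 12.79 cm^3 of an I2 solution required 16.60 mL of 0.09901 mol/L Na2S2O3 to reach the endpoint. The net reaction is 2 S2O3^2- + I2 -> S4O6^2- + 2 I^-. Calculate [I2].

n(Na2S2O3) = 0.09901 x 0.01660 = 0.001644 mol.
From the balanced equation, 2 mol Na2S2O3 reacts with 1 mol I2, so n(I2) = 0.001644 x 1/2 = 0.0008218 mol.
[I2] = 0.0008218 / 0.01279 L = 0.0643 M.

0.0643 M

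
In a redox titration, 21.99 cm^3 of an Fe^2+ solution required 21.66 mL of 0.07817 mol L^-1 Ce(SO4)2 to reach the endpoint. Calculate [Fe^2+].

0.0770 M

n(Ce(SO4)2) = 0.07817 x 0.02166 = 0.001693 mol.
From the balanced equation, 1 mol Ce(SO4)2 reacts with 1 mol Fe^2+, so n(Fe^2+) = 0.001693 x 1/1 = 0.001693 mol.
[Fe^2+] = 0.001693 / 0.02199 L = 0.0770 M.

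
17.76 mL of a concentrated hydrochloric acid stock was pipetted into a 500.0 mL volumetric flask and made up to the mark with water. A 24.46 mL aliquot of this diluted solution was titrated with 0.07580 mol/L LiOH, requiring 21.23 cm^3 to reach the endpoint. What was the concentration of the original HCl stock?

1.85 M

n(LiOH) = 0.07580 x 0.02123 = 0.001609 mol.
n(HCl) in the aliquot = 0.001609 mol.
[diluted HCl] = 0.001609 / 0.02446 = 0.06579 M.
Dilution factor = 500.0/17.76 = 28.15, so [stock] = 0.06579 x 28.15 = 1.85 M.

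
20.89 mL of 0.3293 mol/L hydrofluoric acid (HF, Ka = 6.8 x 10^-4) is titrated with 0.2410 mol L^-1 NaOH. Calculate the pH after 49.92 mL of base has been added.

n(acid) = 0.3293 x 0.02089 = 0.006879 mol; n(NaOH) added = 0.2410 x 0.04992 = 0.01203 mol.
Base is in excess by 0.01203 - 0.006879 = 0.005152 mol in a total volume of 0.07081 L.
[OH^-] = 0.005152/0.07081 = 0.07275 M, so pOH = 1.14 and pH = 14.00 - 1.14 = 12.86.

12.86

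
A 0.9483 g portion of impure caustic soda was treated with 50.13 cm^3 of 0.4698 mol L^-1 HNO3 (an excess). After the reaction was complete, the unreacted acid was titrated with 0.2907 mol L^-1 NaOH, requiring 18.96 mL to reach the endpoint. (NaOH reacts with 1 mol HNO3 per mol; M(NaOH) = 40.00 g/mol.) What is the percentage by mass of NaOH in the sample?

Total n(HNO3) added = 0.4698 x 0.05013 = 0.02355 mol.
n(NaOH) used = 0.2907 x 0.01896 = 0.005512 mol, which equals the excess n(HNO3).
So n(HNO3) consumed by the sample = 0.02355 - 0.005512 = 0.01804 mol.
n(NaOH) = 0.01804 / 1 = 0.01804 mol.
mass NaOH = 0.01804 x 40.00 = 0.7216 g, so %NaOH = 0.7216/0.9483 x 100 = 76.1%.

76.1%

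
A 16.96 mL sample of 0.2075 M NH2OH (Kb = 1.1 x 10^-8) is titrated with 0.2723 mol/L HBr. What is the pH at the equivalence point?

3.49

n(NH2OH) = 0.2075 x 0.01696 = 0.003519 mol; V(HBr) at equivalence = 0.003519/0.2723 = 0.01292 L.
At equivalence the base is fully converted to NH3OH+; total volume = 0.02988 L, so [NH3OH+] = 0.003519/0.02988 = 0.1178 M.
Ka(NH3OH+) = Kw/Kb = 1.0e-14 / 1.1 x 10^-8 = 9.09e-7.
[H^+] = sqrt(Ka x [NH3OH+]) = sqrt(9.09e-7 x 0.1178) = 0.000327 M.
pH = -log(0.000327) = 3.49.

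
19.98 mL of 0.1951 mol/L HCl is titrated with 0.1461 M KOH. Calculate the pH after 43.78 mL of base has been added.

n(acid) = 0.1951 x 0.01998 = 0.003898 mol; n(KOH) added = 0.1461 x 0.04378 = 0.006396 mol.
Base is in excess by 0.006396 - 0.003898 = 0.002498 mol in a total volume of 0.06376 L.
[OH^-] = 0.002498/0.06376 = 0.03918 M, so pOH = 1.41 and pH = 14.00 - 1.41 = 12.59.

12.59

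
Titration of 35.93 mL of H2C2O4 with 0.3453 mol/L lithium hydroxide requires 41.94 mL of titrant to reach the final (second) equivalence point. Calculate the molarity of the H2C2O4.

0.202 M

n(LiOH) = 0.3453 x 0.04194 = 0.01448 mol.
At the final (second) equivalence point, 2 mol OH^- react per mol H2C2O4, so n(H2C2O4) = 0.01448 / 2 = 0.007241 mol.
[H2C2O4] = 0.007241 / 0.03593 L = 0.202 M.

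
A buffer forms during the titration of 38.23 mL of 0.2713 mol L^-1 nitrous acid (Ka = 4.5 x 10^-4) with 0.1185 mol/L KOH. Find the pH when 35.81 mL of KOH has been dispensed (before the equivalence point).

3.19

Initial n(HNO2) = 0.2713 x 0.03823 = 0.01037 mol.
n(KOH) added = 0.1185 x 0.03581 = 0.004243 mol, converting that many moles of HNO2 to NO2-.
Remaining n(HNO2) = 0.006128 mol; n(NO2-) = 0.004243 mol.
By Henderson-Hasselbalch, pH = pKa + log([A^-]/[HA]) = 3.35 + log(0.004243/0.006128) = 3.35 + (-0.16) = 3.19.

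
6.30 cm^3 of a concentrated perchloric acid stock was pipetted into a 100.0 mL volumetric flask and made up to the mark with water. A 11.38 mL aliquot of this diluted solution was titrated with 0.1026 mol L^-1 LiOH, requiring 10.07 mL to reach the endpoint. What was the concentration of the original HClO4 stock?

1.44 M

n(LiOH) = 0.1026 x 0.01007 = 0.001033 mol.
n(HClO4) in the aliquot = 0.001033 mol.
[diluted HClO4] = 0.001033 / 0.01138 = 0.09079 M.
Dilution factor = 100.0/6.300 = 15.87, so [stock] = 0.09079 x 15.87 = 1.44 M.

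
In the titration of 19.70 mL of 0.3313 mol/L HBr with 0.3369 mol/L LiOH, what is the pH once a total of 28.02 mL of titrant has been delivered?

n(acid) = 0.3313 x 0.01970 = 0.006527 mol; n(LiOH) added = 0.3369 x 0.02802 = 0.009440 mol.
Base is in excess by 0.009440 - 0.006527 = 0.002913 mol in a total volume of 0.04772 L.
[OH^-] = 0.002913/0.04772 = 0.06105 M, so pOH = 1.21 and pH = 14.00 - 1.21 = 12.79.

12.79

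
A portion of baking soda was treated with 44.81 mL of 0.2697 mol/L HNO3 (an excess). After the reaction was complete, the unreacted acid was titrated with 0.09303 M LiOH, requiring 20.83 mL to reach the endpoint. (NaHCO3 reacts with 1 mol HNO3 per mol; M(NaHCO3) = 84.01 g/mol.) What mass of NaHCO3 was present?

Total n(HNO3) added = 0.2697 x 0.04481 = 0.01209 mol.
n(LiOH) used = 0.09303 x 0.02083 = 0.001938 mol, which equals the excess n(HNO3).
So n(HNO3) consumed by the sample = 0.01209 - 0.001938 = 0.01015 mol.
n(NaHCO3) = 0.01015 / 1 = 0.01015 mol.
mass = 0.01015 mol x 84.01 g/mol = 0.852 g.

0.852 g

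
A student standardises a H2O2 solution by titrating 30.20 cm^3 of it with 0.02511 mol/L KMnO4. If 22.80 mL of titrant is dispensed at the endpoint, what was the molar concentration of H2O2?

n(KMnO4) = 0.02511 x 0.02280 = 0.0005725 mol.
From the balanced equation, 2 mol KMnO4 reacts with 5 mol H2O2, so n(H2O2) = 0.0005725 x 5/2 = 0.001431 mol.
[H2O2] = 0.001431 / 0.03020 L = 0.0474 M.

0.0474 M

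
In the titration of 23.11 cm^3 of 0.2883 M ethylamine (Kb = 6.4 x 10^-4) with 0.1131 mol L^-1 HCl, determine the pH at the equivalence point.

5.95

n(C2H5NH2) = 0.2883 x 0.02311 = 0.006663 mol; V(HCl) at equivalence = 0.006663/0.1131 = 0.05891 L.
At equivalence the base is fully converted to C2H5NH3+; total volume = 0.08202 L, so [C2H5NH3+] = 0.006663/0.08202 = 0.08123 M.
Ka(C2H5NH3+) = Kw/Kb = 1.0e-14 / 6.4 x 10^-4 = 1.56e-11.
[H^+] = sqrt(Ka x [C2H5NH3+]) = sqrt(1.56e-11 x 0.08123) = 1.13e-6 M.
pH = -log(1.13e-6) = 5.95.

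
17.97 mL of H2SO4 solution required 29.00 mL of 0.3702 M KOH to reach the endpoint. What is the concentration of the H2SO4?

n(KOH) delivered = 0.3702 x 0.02900 = 0.01074 mol.
The reaction is 1 H2SO4 + 2 KOH, so n(H2SO4) = 0.01074 x 1/2 = 0.005368 mol.
[H2SO4] = 0.005368 mol / 0.01797 L = 0.299 M.

0.299 M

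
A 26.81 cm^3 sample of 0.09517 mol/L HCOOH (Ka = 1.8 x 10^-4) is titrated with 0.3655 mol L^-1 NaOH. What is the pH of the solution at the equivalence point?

8.31

n(HCOOH) = 0.09517 x 0.02681 = 0.002552 mol; V(NaOH) at equivalence = 0.002552/0.3655 = 0.006981 L.
At equivalence all the acid is converted to HCOO-; total volume = 0.02681 + 0.006981 = 0.03379 L, so [HCOO-] = 0.002552/0.03379 = 0.07551 M.
Kb = Kw/Ka = 1.0e-14 / 1.8 x 10^-4 = 5.56e-11.
[OH^-] = sqrt(Kb x [HCOO-]) = sqrt(5.56e-11 x 0.07551) = 2.05e-6 M.
pOH = 5.69, so pH = 14.00 - 5.69 = 8.31.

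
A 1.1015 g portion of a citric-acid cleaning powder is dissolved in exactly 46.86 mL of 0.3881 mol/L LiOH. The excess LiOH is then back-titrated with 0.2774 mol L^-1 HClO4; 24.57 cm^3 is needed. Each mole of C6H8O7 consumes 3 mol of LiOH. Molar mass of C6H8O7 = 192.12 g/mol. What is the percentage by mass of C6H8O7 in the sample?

66.1%

Total n(LiOH) added = 0.3881 x 0.04686 = 0.01819 mol.
n(HClO4) used = 0.2774 x 0.02457 = 0.006816 mol, which equals the excess n(LiOH).
So n(LiOH) consumed by the sample = 0.01819 - 0.006816 = 0.01137 mol.
n(C6H8O7) = 0.01137 / 3 = 0.003790 mol.
mass C6H8O7 = 0.003790 x 192.12 = 0.7282 g, so %C6H8O7 = 0.7282/1.1015 x 100 = 66.1%.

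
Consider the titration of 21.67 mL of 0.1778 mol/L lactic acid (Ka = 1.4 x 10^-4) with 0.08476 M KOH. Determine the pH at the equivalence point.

n(HC3H5O3) = 0.1778 x 0.02167 = 0.003853 mol; V(KOH) at equivalence = 0.003853/0.08476 = 0.04546 L.
At equivalence all the acid is converted to C3H5O3-; total volume = 0.02167 + 0.04546 = 0.06713 L, so [C3H5O3-] = 0.003853/0.06713 = 0.05740 M.
Kb = Kw/Ka = 1.0e-14 / 1.4 x 10^-4 = 7.14e-11.
[OH^-] = sqrt(Kb x [C3H5O3-]) = sqrt(7.14e-11 x 0.05740) = 2.02e-6 M.
pOH = 5.69, so pH = 14.00 - 5.69 = 8.31.

8.31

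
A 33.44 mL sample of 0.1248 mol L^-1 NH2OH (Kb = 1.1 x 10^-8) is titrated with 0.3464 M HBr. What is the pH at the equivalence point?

n(NH2OH) = 0.1248 x 0.03344 = 0.004173 mol; V(HBr) at equivalence = 0.004173/0.3464 = 0.01205 L.
At equivalence the base is fully converted to NH3OH+; total volume = 0.04549 L, so [NH3OH+] = 0.004173/0.04549 = 0.09175 M.
Ka(NH3OH+) = Kw/Kb = 1.0e-14 / 1.1 x 10^-8 = 9.09e-7.
[H^+] = sqrt(Ka x [NH3OH+]) = sqrt(9.09e-7 x 0.09175) = 0.000289 M.
pH = -log(0.000289) = 3.54.

3.54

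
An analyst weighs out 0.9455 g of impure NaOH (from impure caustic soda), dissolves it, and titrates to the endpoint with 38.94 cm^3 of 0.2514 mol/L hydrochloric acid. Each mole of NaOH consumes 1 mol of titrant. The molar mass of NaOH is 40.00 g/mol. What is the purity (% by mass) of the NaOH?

n(HCl) = 0.2514 x 0.03894 = 0.009790 mol.
n(NaOH) = 0.009790 / 1 = 0.009790 mol.
mass of NaOH = 0.009790 x 40.00 = 0.3916 g.
% purity = 0.3916 / 0.9455 x 100 = 41.4%.

41.4%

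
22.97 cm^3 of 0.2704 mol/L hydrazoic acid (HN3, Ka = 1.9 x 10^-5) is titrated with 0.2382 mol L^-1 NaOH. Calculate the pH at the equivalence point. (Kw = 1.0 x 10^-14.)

n(HN3) = 0.2704 x 0.02297 = 0.006211 mol; V(NaOH) at equivalence = 0.006211/0.2382 = 0.02608 L.
At equivalence all the acid is converted to N3-; total volume = 0.02297 + 0.02608 = 0.04905 L, so [N3-] = 0.006211/0.04905 = 0.1266 M.
Kb = Kw/Ka = 1.0e-14 / 1.9 x 10^-5 = 5.26e-10.
[OH^-] = sqrt(Kb x [N3-]) = sqrt(5.26e-10 x 0.1266) = 8.16e-6 M.
pOH = 5.09, so pH = 14.00 - 5.09 = 8.91.

8.91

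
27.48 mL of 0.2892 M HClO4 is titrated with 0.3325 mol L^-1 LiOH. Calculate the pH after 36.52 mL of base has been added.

12.82

n(acid) = 0.2892 x 0.02748 = 0.007947 mol; n(LiOH) added = 0.3325 x 0.03652 = 0.01214 mol.
Base is in excess by 0.01214 - 0.007947 = 0.004196 mol in a total volume of 0.06400 L.
[OH^-] = 0.004196/0.06400 = 0.06556 M, so pOH = 1.18 and pH = 14.00 - 1.18 = 12.82.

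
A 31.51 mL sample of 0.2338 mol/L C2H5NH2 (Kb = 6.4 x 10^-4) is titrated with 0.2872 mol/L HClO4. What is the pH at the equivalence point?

n(C2H5NH2) = 0.2338 x 0.03151 = 0.007367 mol; V(HClO4) at equivalence = 0.007367/0.2872 = 0.02565 L.
At equivalence the base is fully converted to C2H5NH3+; total volume = 0.05716 L, so [C2H5NH3+] = 0.007367/0.05716 = 0.1289 M.
Ka(C2H5NH3+) = Kw/Kb = 1.0e-14 / 6.4 x 10^-4 = 1.56e-11.
[H^+] = sqrt(Ka x [C2H5NH3+]) = sqrt(1.56e-11 x 0.1289) = 1.42e-6 M.
pH = -log(1.42e-6) = 5.85.

5.85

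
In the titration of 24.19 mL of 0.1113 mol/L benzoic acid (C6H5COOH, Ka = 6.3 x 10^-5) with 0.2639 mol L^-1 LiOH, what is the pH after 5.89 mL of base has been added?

Initial n(C6H5COOH) = 0.1113 x 0.02419 = 0.002692 mol.
n(LiOH) added = 0.2639 x 0.005890 = 0.001554 mol, converting that many moles of C6H5COOH to C6H5COO-.
Remaining n(C6H5COOH) = 0.001138 mol; n(C6H5COO-) = 0.001554 mol.
By Henderson-Hasselbalch, pH = pKa + log([A^-]/[HA]) = 4.20 + log(0.001554/0.001138) = 4.20 + (+0.14) = 4.34.

4.34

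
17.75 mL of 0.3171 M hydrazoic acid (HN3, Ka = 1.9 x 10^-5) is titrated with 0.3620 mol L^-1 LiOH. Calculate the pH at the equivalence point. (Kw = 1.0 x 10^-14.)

8.97

n(HN3) = 0.3171 x 0.01775 = 0.005629 mol; V(LiOH) at equivalence = 0.005629/0.3620 = 0.01555 L.
At equivalence all the acid is converted to N3-; total volume = 0.01775 + 0.01555 = 0.03330 L, so [N3-] = 0.005629/0.03330 = 0.1690 M.
Kb = Kw/Ka = 1.0e-14 / 1.9 x 10^-5 = 5.26e-10.
[OH^-] = sqrt(Kb x [N3-]) = sqrt(5.26e-10 x 0.1690) = 9.43e-6 M.
pOH = 5.03, so pH = 14.00 - 5.03 = 8.97.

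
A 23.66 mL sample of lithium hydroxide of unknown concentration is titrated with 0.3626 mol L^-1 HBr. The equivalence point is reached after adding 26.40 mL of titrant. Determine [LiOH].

n(HBr) delivered = 0.3626 x 0.02640 = 0.009573 mol.
For a 1:1 reaction, n(LiOH) = 0.009573 mol.
[LiOH] = 0.009573 mol / 0.02366 L = 0.405 M.

0.405 M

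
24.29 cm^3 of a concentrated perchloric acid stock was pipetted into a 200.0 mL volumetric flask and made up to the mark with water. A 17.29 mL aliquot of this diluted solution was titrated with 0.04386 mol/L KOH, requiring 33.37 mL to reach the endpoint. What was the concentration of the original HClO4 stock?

0.697 M

n(KOH) = 0.04386 x 0.03337 = 0.001464 mol.
n(HClO4) in the aliquot = 0.001464 mol.
[diluted HClO4] = 0.001464 / 0.01729 = 0.08465 M.
Dilution factor = 200.0/24.29 = 8.234, so [stock] = 0.08465 x 8.234 = 0.697 M.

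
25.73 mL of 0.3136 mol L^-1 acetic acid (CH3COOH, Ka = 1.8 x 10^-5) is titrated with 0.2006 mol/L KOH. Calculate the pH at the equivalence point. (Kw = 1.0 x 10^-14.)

8.92

n(CH3COOH) = 0.3136 x 0.02573 = 0.008069 mol; V(KOH) at equivalence = 0.008069/0.2006 = 0.04022 L.
At equivalence all the acid is converted to CH3COO-; total volume = 0.02573 + 0.04022 = 0.06595 L, so [CH3COO-] = 0.008069/0.06595 = 0.1223 M.
Kb = Kw/Ka = 1.0e-14 / 1.8 x 10^-5 = 5.56e-10.
[OH^-] = sqrt(Kb x [CH3COO-]) = sqrt(5.56e-10 x 0.1223) = 8.24e-6 M.
pOH = 5.08, so pH = 14.00 - 5.08 = 8.92.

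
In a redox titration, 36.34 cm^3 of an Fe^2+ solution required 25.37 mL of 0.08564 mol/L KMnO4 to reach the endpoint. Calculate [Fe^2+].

0.299 M

n(KMnO4) = 0.08564 x 0.02537 = 0.002173 mol.
From the balanced equation, 1 mol KMnO4 reacts with 5 mol Fe^2+, so n(Fe^2+) = 0.002173 x 5/1 = 0.01086 mol.
[Fe^2+] = 0.01086 / 0.03634 L = 0.299 M.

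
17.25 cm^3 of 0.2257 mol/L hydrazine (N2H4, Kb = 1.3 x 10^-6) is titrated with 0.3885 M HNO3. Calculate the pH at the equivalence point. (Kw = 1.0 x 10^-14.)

n(N2H4) = 0.2257 x 0.01725 = 0.003893 mol; V(HNO3) at equivalence = 0.003893/0.3885 = 0.01002 L.
At equivalence the base is fully converted to N2H5+; total volume = 0.02727 L, so [N2H5+] = 0.003893/0.02727 = 0.1428 M.
Ka(N2H5+) = Kw/Kb = 1.0e-14 / 1.3 x 10^-6 = 7.69e-9.
[H^+] = sqrt(Ka x [N2H5+]) = sqrt(7.69e-9 x 0.1428) = 3.31e-5 M.
pH = -log(3.31e-5) = 4.48.

4.48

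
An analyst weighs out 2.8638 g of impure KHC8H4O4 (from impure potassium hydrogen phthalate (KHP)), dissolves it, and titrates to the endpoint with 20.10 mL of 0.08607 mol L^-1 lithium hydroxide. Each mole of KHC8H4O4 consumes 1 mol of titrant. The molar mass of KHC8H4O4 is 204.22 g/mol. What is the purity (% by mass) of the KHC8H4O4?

n(LiOH) = 0.08607 x 0.02010 = 0.001730 mol.
n(KHC8H4O4) = 0.001730 / 1 = 0.001730 mol.
mass of KHC8H4O4 = 0.001730 x 204.22 = 0.3533 g.
% purity = 0.3533 / 2.8638 x 100 = 12.3%.

12.3%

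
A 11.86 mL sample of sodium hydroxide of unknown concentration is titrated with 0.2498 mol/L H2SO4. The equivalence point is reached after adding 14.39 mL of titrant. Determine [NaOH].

0.606 M

n(H2SO4) delivered = 0.2498 x 0.01439 = 0.003595 mol.
The reaction is 2 NaOH + 1 H2SO4, so n(NaOH) = 0.003595 x 2/1 = 0.007189 mol.
[NaOH] = 0.007189 mol / 0.01186 L = 0.606 M.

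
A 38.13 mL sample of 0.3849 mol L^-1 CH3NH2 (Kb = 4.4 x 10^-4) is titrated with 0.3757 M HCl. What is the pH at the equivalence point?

n(CH3NH2) = 0.3849 x 0.03813 = 0.01468 mol; V(HCl) at equivalence = 0.01468/0.3757 = 0.03906 L.
At equivalence the base is fully converted to CH3NH3+; total volume = 0.07719 L, so [CH3NH3+] = 0.01468/0.07719 = 0.1901 M.
Ka(CH3NH3+) = Kw/Kb = 1.0e-14 / 4.4 x 10^-4 = 2.27e-11.
[H^+] = sqrt(Ka x [CH3NH3+]) = sqrt(2.27e-11 x 0.1901) = 2.08e-6 M.
pH = -log(2.08e-6) = 5.68.

5.68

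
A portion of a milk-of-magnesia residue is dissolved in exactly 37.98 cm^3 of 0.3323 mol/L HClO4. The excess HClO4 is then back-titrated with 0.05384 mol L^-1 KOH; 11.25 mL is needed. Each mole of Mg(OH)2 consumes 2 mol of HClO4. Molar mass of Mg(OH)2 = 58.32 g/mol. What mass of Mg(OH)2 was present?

Total n(HClO4) added = 0.3323 x 0.03798 = 0.01262 mol.
n(KOH) used = 0.05384 x 0.01125 = 0.0006057 mol, which equals the excess n(HClO4).
So n(HClO4) consumed by the sample = 0.01262 - 0.0006057 = 0.01202 mol.
n(Mg(OH)2) = 0.01202 / 2 = 0.006008 mol.
mass = 0.006008 mol x 58.32 g/mol = 0.350 g.

0.350 g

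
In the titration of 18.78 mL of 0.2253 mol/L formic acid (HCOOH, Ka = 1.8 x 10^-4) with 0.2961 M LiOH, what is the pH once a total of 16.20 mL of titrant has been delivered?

12.21

n(acid) = 0.2253 x 0.01878 = 0.004231 mol; n(LiOH) added = 0.2961 x 0.01620 = 0.004797 mol.
Base is in excess by 0.004797 - 0.004231 = 0.0005657 mol in a total volume of 0.03498 L.
[OH^-] = 0.0005657/0.03498 = 0.01617 M, so pOH = 1.79 and pH = 14.00 - 1.79 = 12.21.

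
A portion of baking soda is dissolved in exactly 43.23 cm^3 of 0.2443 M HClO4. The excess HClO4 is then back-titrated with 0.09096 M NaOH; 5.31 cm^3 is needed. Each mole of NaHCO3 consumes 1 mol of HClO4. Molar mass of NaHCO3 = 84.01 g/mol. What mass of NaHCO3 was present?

0.847 g

Total n(HClO4) added = 0.2443 x 0.04323 = 0.01056 mol.
n(NaOH) used = 0.09096 x 0.005310 = 0.0004830 mol, which equals the excess n(HClO4).
So n(HClO4) consumed by the sample = 0.01056 - 0.0004830 = 0.01008 mol.
n(NaHCO3) = 0.01008 / 1 = 0.01008 mol.
mass = 0.01008 mol x 84.01 g/mol = 0.847 g.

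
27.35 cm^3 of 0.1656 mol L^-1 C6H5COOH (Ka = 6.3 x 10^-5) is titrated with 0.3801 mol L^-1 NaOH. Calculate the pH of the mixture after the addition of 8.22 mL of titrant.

4.55

Initial n(C6H5COOH) = 0.1656 x 0.02735 = 0.004529 mol.
n(NaOH) added = 0.3801 x 0.008220 = 0.003124 mol, converting that many moles of C6H5COOH to C6H5COO-.
Remaining n(C6H5COOH) = 0.001405 mol; n(C6H5COO-) = 0.003124 mol.
By Henderson-Hasselbalch, pH = pKa + log([A^-]/[HA]) = 4.20 + log(0.003124/0.001405) = 4.20 + (+0.35) = 4.55.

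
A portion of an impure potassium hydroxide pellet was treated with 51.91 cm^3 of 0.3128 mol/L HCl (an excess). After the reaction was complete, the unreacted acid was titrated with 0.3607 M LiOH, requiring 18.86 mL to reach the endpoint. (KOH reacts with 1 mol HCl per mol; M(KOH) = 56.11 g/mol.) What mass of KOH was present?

Total n(HCl) added = 0.3128 x 0.05191 = 0.01624 mol.
n(LiOH) used = 0.3607 x 0.01886 = 0.006803 mol, which equals the excess n(HCl).
So n(HCl) consumed by the sample = 0.01624 - 0.006803 = 0.009435 mol.
n(KOH) = 0.009435 / 1 = 0.009435 mol.
mass = 0.009435 mol x 56.11 g/mol = 0.529 g.

0.529 g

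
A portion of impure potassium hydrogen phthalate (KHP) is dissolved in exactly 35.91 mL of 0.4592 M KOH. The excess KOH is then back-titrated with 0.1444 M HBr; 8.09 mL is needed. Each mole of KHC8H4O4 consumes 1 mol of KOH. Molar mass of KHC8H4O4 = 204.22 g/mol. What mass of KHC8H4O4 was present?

3.13 g

Total n(KOH) added = 0.4592 x 0.03591 = 0.01649 mol.
n(HBr) used = 0.1444 x 0.008090 = 0.001168 mol, which equals the excess n(KOH).
So n(KOH) consumed by the sample = 0.01649 - 0.001168 = 0.01532 mol.
n(KHC8H4O4) = 0.01532 / 1 = 0.01532 mol.
mass = 0.01532 mol x 204.22 g/mol = 3.13 g.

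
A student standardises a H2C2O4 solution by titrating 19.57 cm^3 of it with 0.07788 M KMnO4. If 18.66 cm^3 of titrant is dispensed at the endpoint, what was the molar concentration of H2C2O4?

n(KMnO4) = 0.07788 x 0.01866 = 0.001453 mol.
From the balanced equation, 2 mol KMnO4 reacts with 5 mol H2C2O4, so n(H2C2O4) = 0.001453 x 5/2 = 0.003633 mol.
[H2C2O4] = 0.003633 / 0.01957 L = 0.186 M.

0.186 M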